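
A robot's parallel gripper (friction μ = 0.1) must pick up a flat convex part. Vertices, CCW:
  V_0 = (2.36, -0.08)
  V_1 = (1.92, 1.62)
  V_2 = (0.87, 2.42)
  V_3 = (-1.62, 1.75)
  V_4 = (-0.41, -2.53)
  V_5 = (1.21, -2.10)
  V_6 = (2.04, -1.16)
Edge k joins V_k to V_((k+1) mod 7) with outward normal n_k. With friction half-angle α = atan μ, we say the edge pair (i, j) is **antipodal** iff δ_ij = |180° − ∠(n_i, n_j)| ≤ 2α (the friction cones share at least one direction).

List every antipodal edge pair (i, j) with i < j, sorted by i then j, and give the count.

count = 2; pairs: (0,3), (2,4)

α = atan 0.1 = 5.71°;  2α = 11.42°
n_0 = (+0.9681, +0.2506)
n_1 = (+0.6060, +0.7954)
n_2 = (-0.2598, +0.9657)
n_3 = (-0.9623, -0.2720)
n_4 = (+0.2565, -0.9665)
n_5 = (+0.7496, -0.6619)
n_6 = (+0.9588, -0.2841)
  (0,1): δ = 141.82°  ·
  (0,2): δ = 89.45°  ·
  (0,3): δ = 1.28°  ✓
  (0,4): δ = 90.35°  ·
  (0,5): δ = 124.05°  ·
  (0,6): δ = 148.98°  ·
  (1,2): δ = 127.64°  ·
  (1,3): δ = 36.91°  ·
  (1,4): δ = 52.17°  ·
  (1,5): δ = 85.86°  ·
  (1,6): δ = 110.80°  ·
  (2,3): δ = 89.27°  ·
  (2,4): δ = 0.19°  ✓
  (2,5): δ = 33.50°  ·
  (2,6): δ = 58.44°  ·
  (3,4): δ = 90.92°  ·
  (3,5): δ = 57.23°  ·
  (3,6): δ = 32.29°  ·
  (4,5): δ = 146.31°  ·
  (4,6): δ = 121.37°  ·
  (5,6): δ = 155.06°  ·
antipodal pairs: 2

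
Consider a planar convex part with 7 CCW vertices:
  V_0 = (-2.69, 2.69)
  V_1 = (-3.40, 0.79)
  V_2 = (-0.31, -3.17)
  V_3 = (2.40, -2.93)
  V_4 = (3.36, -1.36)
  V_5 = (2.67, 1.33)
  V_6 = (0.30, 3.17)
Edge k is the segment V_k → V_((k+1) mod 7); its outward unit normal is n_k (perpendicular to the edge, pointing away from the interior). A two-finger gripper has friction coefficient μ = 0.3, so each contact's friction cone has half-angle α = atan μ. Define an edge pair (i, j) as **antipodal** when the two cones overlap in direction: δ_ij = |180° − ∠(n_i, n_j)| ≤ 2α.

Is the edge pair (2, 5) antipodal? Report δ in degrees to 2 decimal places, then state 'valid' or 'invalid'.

α = atan 0.3 = 16.70°;  2α = 33.40°
edge 2: e_2 = (+2.71, +0.24);  n_2 = (+0.0882, -0.9961)
edge 5: e_5 = (-2.37, +1.84);  n_5 = (+0.6132, +0.7899)
∠(n_2, n_5) = 137.11°
δ = |180° − 137.11°| = 42.89°
42.89° > 2α = 33.40°  →  invalid

δ = 42.89°, invalid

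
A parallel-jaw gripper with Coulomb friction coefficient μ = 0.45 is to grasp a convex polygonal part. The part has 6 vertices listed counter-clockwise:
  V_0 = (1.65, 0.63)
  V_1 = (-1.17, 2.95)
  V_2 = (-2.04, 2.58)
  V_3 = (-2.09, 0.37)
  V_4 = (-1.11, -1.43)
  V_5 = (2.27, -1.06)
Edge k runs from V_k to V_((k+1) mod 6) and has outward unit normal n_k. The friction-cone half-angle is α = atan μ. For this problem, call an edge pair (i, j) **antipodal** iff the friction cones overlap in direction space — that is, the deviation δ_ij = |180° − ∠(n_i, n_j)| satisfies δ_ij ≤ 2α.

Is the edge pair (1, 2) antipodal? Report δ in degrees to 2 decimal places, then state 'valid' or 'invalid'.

δ = 114.34°, invalid

α = atan 0.45 = 24.23°;  2α = 48.46°
edge 1: e_1 = (-0.87, -0.37);  n_1 = (-0.3914, +0.9202)
edge 2: e_2 = (-0.05, -2.21);  n_2 = (-0.9997, +0.0226)
∠(n_1, n_2) = 65.66°
δ = |180° − 65.66°| = 114.34°
114.34° > 2α = 48.46°  →  invalid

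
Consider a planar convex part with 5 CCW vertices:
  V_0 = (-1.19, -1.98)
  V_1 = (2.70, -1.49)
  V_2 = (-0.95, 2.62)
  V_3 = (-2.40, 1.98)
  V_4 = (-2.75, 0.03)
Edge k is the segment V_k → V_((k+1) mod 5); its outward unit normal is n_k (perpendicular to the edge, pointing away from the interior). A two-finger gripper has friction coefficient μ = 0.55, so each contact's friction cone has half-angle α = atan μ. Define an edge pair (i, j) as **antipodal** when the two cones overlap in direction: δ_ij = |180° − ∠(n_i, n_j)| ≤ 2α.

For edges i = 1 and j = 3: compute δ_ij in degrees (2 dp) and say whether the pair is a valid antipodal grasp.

δ = 51.78°, valid

α = atan 0.55 = 28.81°;  2α = 57.62°
edge 1: e_1 = (-3.65, +4.11);  n_1 = (+0.7477, +0.6640)
edge 3: e_3 = (-0.35, -1.95);  n_3 = (-0.9843, +0.1767)
∠(n_1, n_3) = 128.22°
δ = |180° − 128.22°| = 51.78°
51.78° ≤ 2α = 57.62°  →  valid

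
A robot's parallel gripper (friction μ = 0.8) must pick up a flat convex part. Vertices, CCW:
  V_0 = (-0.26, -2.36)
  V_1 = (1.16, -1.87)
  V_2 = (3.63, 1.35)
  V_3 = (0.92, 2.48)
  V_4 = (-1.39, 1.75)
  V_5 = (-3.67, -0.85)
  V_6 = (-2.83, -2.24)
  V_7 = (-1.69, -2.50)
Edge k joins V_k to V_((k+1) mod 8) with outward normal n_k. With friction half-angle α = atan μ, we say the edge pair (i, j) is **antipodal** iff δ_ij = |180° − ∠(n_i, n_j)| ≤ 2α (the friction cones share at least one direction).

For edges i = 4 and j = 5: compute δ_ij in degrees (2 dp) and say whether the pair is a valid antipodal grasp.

δ = 107.61°, invalid

α = atan 0.8 = 38.66°;  2α = 77.32°
edge 4: e_4 = (-2.28, -2.60);  n_4 = (-0.7519, +0.6593)
edge 5: e_5 = (+0.84, -1.39);  n_5 = (-0.8559, -0.5172)
∠(n_4, n_5) = 72.39°
δ = |180° − 72.39°| = 107.61°
107.61° > 2α = 77.32°  →  invalid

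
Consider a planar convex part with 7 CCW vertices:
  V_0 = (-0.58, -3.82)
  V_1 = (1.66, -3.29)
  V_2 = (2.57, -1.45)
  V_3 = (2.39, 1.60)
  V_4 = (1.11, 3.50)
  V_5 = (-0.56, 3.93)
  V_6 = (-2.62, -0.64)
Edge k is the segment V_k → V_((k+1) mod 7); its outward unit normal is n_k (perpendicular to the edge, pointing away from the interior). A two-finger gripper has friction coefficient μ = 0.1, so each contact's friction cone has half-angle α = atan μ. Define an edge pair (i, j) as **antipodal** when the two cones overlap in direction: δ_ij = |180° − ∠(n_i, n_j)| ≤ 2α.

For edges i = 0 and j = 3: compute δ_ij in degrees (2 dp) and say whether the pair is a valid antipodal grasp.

α = atan 0.1 = 5.71°;  2α = 11.42°
edge 0: e_0 = (+2.24, +0.53);  n_0 = (+0.2302, -0.9731)
edge 3: e_3 = (-1.28, +1.90);  n_3 = (+0.8294, +0.5587)
∠(n_0, n_3) = 110.66°
δ = |180° − 110.66°| = 69.34°
69.34° > 2α = 11.42°  →  invalid

δ = 69.34°, invalid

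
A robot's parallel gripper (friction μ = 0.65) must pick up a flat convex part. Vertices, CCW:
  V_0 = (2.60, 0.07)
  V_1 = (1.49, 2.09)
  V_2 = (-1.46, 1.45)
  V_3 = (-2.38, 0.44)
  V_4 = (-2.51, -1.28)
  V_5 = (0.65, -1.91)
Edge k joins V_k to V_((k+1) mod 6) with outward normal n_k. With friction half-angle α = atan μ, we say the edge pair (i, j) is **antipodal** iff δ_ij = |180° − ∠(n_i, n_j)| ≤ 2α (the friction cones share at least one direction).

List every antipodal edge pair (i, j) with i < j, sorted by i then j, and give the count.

count = 7; pairs: (0,3), (0,4), (1,4), (1,5), (2,4), (2,5), (3,5)

α = atan 0.65 = 33.02°;  2α = 66.05°
n_0 = (+0.8764, +0.4816)
n_1 = (-0.2120, +0.9773)
n_2 = (-0.7393, +0.6734)
n_3 = (-0.9972, +0.0754)
n_4 = (-0.1955, -0.9807)
n_5 = (+0.7125, -0.7017)
  (0,1): δ = 106.55°  ·
  (0,2): δ = 71.12°  ·
  (0,3): δ = 33.11°  ✓
  (0,4): δ = 49.94°  ✓
  (0,5): δ = 106.65°  ·
  (1,2): δ = 144.57°  ·
  (1,3): δ = 106.56°  ·
  (1,4): δ = 23.52°  ✓
  (1,5): δ = 33.20°  ✓
  (2,3): δ = 141.99°  ·
  (2,4): δ = 58.94°  ✓
  (2,5): δ = 2.23°  ✓
  (3,4): δ = 96.95°  ·
  (3,5): δ = 40.24°  ✓
  (4,5): δ = 123.29°  ·
antipodal pairs: 7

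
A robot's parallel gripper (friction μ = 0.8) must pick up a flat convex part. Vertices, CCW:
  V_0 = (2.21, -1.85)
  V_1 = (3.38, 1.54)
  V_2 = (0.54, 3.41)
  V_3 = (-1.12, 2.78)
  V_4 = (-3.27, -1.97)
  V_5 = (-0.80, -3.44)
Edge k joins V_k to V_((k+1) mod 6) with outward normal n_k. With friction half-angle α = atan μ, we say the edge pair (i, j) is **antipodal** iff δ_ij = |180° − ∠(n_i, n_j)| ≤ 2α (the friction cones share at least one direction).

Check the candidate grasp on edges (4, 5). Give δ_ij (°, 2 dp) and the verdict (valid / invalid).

δ = 121.40°, invalid

α = atan 0.8 = 38.66°;  2α = 77.32°
edge 4: e_4 = (+2.47, -1.47);  n_4 = (-0.5114, -0.8593)
edge 5: e_5 = (+3.01, +1.59);  n_5 = (+0.4671, -0.8842)
∠(n_4, n_5) = 58.60°
δ = |180° − 58.60°| = 121.40°
121.40° > 2α = 77.32°  →  invalid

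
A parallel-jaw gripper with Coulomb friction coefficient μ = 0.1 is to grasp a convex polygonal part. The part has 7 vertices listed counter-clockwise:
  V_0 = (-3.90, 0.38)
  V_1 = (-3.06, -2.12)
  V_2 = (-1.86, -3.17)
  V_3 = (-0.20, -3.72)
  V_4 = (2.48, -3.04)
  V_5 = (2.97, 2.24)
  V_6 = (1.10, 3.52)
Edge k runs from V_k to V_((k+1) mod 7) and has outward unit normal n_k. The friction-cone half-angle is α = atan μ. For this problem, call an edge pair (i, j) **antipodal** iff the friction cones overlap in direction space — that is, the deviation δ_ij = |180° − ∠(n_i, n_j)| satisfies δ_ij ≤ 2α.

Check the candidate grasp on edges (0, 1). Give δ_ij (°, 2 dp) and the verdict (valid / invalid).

δ = 149.76°, invalid

α = atan 0.1 = 5.71°;  2α = 11.42°
edge 0: e_0 = (+0.84, -2.50);  n_0 = (-0.9479, -0.3185)
edge 1: e_1 = (+1.20, -1.05);  n_1 = (-0.6585, -0.7526)
∠(n_0, n_1) = 30.24°
δ = |180° − 30.24°| = 149.76°
149.76° > 2α = 11.42°  →  invalid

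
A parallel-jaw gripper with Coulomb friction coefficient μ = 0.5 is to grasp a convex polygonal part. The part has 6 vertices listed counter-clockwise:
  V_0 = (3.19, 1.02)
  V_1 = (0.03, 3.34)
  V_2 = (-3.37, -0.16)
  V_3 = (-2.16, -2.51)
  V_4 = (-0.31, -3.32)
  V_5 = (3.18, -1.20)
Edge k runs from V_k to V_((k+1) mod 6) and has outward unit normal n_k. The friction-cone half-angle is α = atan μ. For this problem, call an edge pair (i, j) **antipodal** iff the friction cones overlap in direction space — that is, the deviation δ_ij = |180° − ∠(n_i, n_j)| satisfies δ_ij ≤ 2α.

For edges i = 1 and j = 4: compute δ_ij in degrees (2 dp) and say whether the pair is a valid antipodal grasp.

α = atan 0.5 = 26.57°;  2α = 53.13°
edge 1: e_1 = (-3.40, -3.50);  n_1 = (-0.7173, +0.6968)
edge 4: e_4 = (+3.49, +2.12);  n_4 = (+0.5192, -0.8547)
∠(n_1, n_4) = 165.45°
δ = |180° − 165.45°| = 14.55°
14.55° ≤ 2α = 53.13°  →  valid

δ = 14.55°, valid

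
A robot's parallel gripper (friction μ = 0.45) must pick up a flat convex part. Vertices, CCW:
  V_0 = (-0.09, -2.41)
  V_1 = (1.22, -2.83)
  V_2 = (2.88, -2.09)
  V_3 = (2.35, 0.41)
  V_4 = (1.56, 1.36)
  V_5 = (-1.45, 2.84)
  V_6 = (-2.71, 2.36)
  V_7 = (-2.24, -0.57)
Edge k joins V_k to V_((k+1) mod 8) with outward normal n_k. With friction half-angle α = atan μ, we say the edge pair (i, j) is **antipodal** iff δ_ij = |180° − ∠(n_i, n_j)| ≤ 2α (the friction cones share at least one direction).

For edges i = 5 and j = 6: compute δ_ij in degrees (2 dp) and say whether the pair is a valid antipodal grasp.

α = atan 0.45 = 24.23°;  2α = 48.46°
edge 5: e_5 = (-1.26, -0.48);  n_5 = (-0.3560, +0.9345)
edge 6: e_6 = (+0.47, -2.93);  n_6 = (-0.9874, -0.1584)
∠(n_5, n_6) = 78.26°
δ = |180° − 78.26°| = 101.74°
101.74° > 2α = 48.46°  →  invalid

δ = 101.74°, invalid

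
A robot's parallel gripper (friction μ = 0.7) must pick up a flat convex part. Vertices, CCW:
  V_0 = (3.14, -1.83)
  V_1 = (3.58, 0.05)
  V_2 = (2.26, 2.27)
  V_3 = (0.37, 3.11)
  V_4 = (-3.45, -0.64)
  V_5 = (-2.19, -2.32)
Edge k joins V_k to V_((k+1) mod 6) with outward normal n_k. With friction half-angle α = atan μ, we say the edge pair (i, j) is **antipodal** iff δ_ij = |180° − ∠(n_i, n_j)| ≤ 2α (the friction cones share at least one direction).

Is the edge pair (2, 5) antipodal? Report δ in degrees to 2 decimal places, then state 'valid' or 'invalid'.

α = atan 0.7 = 34.99°;  2α = 69.98°
edge 2: e_2 = (-1.89, +0.84);  n_2 = (+0.4061, +0.9138)
edge 5: e_5 = (+5.33, +0.49);  n_5 = (+0.0915, -0.9958)
∠(n_2, n_5) = 150.78°
δ = |180° − 150.78°| = 29.22°
29.22° ≤ 2α = 69.98°  →  valid

δ = 29.22°, valid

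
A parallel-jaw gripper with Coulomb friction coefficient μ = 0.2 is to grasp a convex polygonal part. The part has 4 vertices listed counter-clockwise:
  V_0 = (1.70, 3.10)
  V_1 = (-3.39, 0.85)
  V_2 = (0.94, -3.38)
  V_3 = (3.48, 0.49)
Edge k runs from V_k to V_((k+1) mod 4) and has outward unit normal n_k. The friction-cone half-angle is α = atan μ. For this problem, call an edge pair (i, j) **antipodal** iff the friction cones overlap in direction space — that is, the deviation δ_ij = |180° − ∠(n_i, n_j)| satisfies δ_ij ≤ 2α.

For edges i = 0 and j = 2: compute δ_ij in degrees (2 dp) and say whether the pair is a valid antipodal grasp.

δ = 32.87°, invalid

α = atan 0.2 = 11.31°;  2α = 22.62°
edge 0: e_0 = (-5.09, -2.25);  n_0 = (-0.4043, +0.9146)
edge 2: e_2 = (+2.54, +3.87);  n_2 = (+0.8360, -0.5487)
∠(n_0, n_2) = 147.13°
δ = |180° − 147.13°| = 32.87°
32.87° > 2α = 22.62°  →  invalid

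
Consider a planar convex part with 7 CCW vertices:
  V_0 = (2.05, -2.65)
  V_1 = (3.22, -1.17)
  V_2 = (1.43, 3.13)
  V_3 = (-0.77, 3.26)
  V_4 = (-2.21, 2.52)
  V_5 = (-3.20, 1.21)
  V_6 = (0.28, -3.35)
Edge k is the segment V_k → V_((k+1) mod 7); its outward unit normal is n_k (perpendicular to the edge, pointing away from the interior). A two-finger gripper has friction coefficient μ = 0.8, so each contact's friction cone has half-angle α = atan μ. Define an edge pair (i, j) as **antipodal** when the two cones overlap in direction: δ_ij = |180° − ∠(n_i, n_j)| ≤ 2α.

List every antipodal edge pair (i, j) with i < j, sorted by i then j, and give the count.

count = 10; pairs: (0,2), (0,3), (0,4), (0,5), (1,4), (1,5), (2,5), (2,6), (3,6), (4,6)

α = atan 0.8 = 38.66°;  2α = 77.32°
n_0 = (+0.7845, -0.6202)
n_1 = (+0.9232, +0.3843)
n_2 = (+0.0590, +0.9983)
n_3 = (-0.4571, +0.8894)
n_4 = (-0.7978, +0.6029)
n_5 = (-0.7950, -0.6067)
n_6 = (+0.3678, -0.9299)
  (0,1): δ = 119.07°  ·
  (0,2): δ = 55.05°  ✓
  (0,3): δ = 24.47°  ✓
  (0,4): δ = 1.25°  ✓
  (0,5): δ = 75.68°  ✓
  (0,6): δ = 149.91°  ·
  (1,2): δ = 115.98°  ·
  (1,3): δ = 85.40°  ·
  (1,4): δ = 59.68°  ✓
  (1,5): δ = 14.75°  ✓
  (1,6): δ = 88.98°  ·
  (2,3): δ = 149.42°  ·
  (2,4): δ = 123.70°  ·
  (2,5): δ = 49.27°  ✓
  (2,6): δ = 24.96°  ✓
  (3,4): δ = 154.28°  ·
  (3,5): δ = 79.85°  ·
  (3,6): δ = 5.62°  ✓
  (4,5): δ = 105.57°  ·
  (4,6): δ = 31.34°  ✓
  (5,6): δ = 105.77°  ·
antipodal pairs: 10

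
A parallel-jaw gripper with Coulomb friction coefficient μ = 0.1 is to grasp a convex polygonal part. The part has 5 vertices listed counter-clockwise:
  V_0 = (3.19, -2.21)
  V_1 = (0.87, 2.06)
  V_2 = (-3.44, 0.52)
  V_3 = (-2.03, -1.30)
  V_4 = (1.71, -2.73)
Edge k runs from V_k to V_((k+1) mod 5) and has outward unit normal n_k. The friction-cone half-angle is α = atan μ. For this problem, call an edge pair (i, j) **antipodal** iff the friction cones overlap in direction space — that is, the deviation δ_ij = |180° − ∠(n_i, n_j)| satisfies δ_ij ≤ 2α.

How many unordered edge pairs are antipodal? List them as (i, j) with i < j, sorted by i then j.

count = 2; pairs: (0,2), (1,4)

α = atan 0.1 = 5.71°;  2α = 11.42°
n_0 = (+0.8787, +0.4774)
n_1 = (-0.3365, +0.9417)
n_2 = (-0.7905, -0.6124)
n_3 = (-0.3571, -0.9341)
n_4 = (+0.3315, -0.9435)
  (0,1): δ = 98.85°  ·
  (0,2): δ = 9.25°  ✓
  (0,3): δ = 40.56°  ·
  (0,4): δ = 80.84°  ·
  (1,2): δ = 71.90°  ·
  (1,3): δ = 40.59°  ·
  (1,4): δ = 0.30°  ✓
  (2,3): δ = 148.69°  ·
  (2,4): δ = 108.41°  ·
  (3,4): δ = 139.72°  ·
antipodal pairs: 2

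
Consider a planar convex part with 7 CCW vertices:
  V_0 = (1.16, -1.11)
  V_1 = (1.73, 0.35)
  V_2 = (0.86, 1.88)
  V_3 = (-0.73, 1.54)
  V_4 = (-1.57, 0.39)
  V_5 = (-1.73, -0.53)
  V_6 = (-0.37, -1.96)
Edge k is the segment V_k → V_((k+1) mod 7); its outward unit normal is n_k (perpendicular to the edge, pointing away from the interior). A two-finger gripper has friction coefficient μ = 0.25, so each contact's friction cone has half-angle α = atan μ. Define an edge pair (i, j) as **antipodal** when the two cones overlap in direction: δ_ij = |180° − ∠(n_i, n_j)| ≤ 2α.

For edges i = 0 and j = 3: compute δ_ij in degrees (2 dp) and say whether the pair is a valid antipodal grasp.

α = atan 0.25 = 14.04°;  2α = 28.07°
edge 0: e_0 = (+0.57, +1.46);  n_0 = (+0.9315, -0.3637)
edge 3: e_3 = (-0.84, -1.15);  n_3 = (-0.8075, +0.5898)
∠(n_0, n_3) = 165.18°
δ = |180° − 165.18°| = 14.82°
14.82° ≤ 2α = 28.07°  →  valid

δ = 14.82°, valid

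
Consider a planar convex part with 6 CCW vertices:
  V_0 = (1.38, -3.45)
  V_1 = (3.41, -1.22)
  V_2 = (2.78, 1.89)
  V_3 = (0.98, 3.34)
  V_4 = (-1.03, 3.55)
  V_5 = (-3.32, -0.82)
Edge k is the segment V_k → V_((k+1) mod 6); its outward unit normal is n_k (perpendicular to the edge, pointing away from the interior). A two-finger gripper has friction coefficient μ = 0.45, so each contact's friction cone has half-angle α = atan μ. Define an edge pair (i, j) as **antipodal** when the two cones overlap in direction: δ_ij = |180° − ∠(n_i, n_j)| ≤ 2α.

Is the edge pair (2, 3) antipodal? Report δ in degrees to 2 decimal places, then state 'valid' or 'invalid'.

δ = 147.11°, invalid

α = atan 0.45 = 24.23°;  2α = 48.46°
edge 2: e_2 = (-1.80, +1.45);  n_2 = (+0.6273, +0.7788)
edge 3: e_3 = (-2.01, +0.21);  n_3 = (+0.1039, +0.9946)
∠(n_2, n_3) = 32.89°
δ = |180° − 32.89°| = 147.11°
147.11° > 2α = 48.46°  →  invalid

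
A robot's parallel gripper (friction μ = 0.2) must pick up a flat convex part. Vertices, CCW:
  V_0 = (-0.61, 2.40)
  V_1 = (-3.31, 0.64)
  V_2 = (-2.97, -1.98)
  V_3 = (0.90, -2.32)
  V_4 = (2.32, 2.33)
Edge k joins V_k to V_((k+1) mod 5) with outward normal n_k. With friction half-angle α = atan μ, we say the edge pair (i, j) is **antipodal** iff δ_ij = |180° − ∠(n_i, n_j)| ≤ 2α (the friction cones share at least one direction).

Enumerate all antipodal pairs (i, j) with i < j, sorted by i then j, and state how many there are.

α = atan 0.2 = 11.31°;  2α = 22.62°
n_0 = (-0.5461, +0.8377)
n_1 = (-0.9917, -0.1287)
n_2 = (-0.0875, -0.9962)
n_3 = (+0.9564, -0.2921)
n_4 = (+0.0239, +0.9997)
  (0,1): δ = 115.70°  ·
  (0,2): δ = 38.12°  ·
  (0,3): δ = 39.92°  ·
  (0,4): δ = 145.53°  ·
  (1,2): δ = 102.41°  ·
  (1,3): δ = 24.38°  ·
  (1,4): δ = 81.24°  ·
  (2,3): δ = 101.96°  ·
  (2,4): δ = 3.65°  ✓
  (3,4): δ = 74.39°  ·
antipodal pairs: 1

count = 1; pairs: (2,4)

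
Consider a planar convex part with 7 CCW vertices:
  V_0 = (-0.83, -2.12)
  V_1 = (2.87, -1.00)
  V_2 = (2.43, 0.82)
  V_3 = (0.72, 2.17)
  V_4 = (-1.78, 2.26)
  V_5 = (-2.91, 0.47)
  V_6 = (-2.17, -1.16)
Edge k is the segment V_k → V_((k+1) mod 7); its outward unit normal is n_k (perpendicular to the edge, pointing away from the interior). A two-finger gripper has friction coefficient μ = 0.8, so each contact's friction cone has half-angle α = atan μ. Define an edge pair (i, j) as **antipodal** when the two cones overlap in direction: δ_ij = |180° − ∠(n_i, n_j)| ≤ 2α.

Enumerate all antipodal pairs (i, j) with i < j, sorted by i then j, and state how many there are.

α = atan 0.8 = 38.66°;  2α = 77.32°
n_0 = (+0.2897, -0.9571)
n_1 = (+0.9720, +0.2350)
n_2 = (+0.6196, +0.7849)
n_3 = (+0.0360, +0.9994)
n_4 = (-0.8456, +0.5338)
n_5 = (-0.9106, -0.4134)
n_6 = (-0.5824, -0.8129)
  (0,1): δ = 93.25°  ·
  (0,2): δ = 55.13°  ✓
  (0,3): δ = 18.90°  ✓
  (0,4): δ = 40.90°  ✓
  (0,5): δ = 97.58°  ·
  (0,6): δ = 127.54°  ·
  (1,2): δ = 141.88°  ·
  (1,3): δ = 105.65°  ·
  (1,4): δ = 45.85°  ✓
  (1,5): δ = 10.83°  ✓
  (1,6): δ = 40.79°  ✓
  (2,3): δ = 143.77°  ·
  (2,4): δ = 83.97°  ·
  (2,5): δ = 27.29°  ✓
  (2,6): δ = 2.67°  ✓
  (3,4): δ = 120.20°  ·
  (3,5): δ = 63.52°  ✓
  (3,6): δ = 33.56°  ✓
  (4,5): δ = 123.32°  ·
  (4,6): δ = 93.35°  ·
  (5,6): δ = 150.04°  ·
antipodal pairs: 10

count = 10; pairs: (0,2), (0,3), (0,4), (1,4), (1,5), (1,6), (2,5), (2,6), (3,5), (3,6)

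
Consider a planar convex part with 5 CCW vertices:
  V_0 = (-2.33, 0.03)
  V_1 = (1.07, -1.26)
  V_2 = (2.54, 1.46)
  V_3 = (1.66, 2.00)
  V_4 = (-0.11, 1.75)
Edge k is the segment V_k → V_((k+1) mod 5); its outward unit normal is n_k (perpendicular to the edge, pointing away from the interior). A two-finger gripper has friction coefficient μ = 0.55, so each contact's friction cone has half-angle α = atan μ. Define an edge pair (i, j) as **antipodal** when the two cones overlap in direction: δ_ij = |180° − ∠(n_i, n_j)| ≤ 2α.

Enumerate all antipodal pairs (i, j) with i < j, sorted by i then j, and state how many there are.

count = 4; pairs: (0,2), (0,3), (1,3), (1,4)

α = atan 0.55 = 28.81°;  2α = 57.62°
n_0 = (-0.3547, -0.9350)
n_1 = (+0.8797, -0.4754)
n_2 = (+0.5230, +0.8523)
n_3 = (-0.1399, +0.9902)
n_4 = (-0.6125, +0.7905)
  (0,1): δ = 97.61°  ·
  (0,2): δ = 10.76°  ✓
  (0,3): δ = 28.82°  ✓
  (0,4): δ = 58.54°  ·
  (1,2): δ = 93.15°  ·
  (1,3): δ = 53.57°  ✓
  (1,4): δ = 23.84°  ✓
  (2,3): δ = 140.43°  ·
  (2,4): δ = 110.70°  ·
  (3,4): δ = 150.27°  ·
antipodal pairs: 4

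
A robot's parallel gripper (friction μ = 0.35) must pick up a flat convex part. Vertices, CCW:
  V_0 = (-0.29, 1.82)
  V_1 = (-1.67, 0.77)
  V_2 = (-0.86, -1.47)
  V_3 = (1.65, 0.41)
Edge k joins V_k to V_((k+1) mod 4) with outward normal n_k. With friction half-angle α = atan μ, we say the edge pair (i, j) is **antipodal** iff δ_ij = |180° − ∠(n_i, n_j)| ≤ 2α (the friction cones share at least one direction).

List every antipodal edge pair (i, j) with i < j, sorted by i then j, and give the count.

α = atan 0.35 = 19.29°;  2α = 38.58°
n_0 = (-0.6055, +0.7958)
n_1 = (-0.9404, -0.3401)
n_2 = (+0.5995, -0.8004)
n_3 = (+0.5879, +0.8089)
  (0,1): δ = 107.39°  ·
  (0,2): δ = 0.43°  ✓
  (0,3): δ = 106.72°  ·
  (1,2): δ = 73.05°  ·
  (1,3): δ = 34.11°  ✓
  (2,3): δ = 72.84°  ·
antipodal pairs: 2

count = 2; pairs: (0,2), (1,3)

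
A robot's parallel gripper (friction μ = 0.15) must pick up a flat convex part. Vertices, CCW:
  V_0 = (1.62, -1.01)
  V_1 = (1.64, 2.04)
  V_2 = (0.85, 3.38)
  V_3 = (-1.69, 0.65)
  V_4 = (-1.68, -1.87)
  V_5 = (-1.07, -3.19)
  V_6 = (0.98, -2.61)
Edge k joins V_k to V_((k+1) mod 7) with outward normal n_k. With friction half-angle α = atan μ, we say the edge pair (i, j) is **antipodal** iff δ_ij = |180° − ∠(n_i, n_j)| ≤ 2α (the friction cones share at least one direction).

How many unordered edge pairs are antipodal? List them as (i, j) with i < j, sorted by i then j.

count = 2; pairs: (0,3), (1,4)

α = atan 0.15 = 8.53°;  2α = 17.06°
n_0 = (+1.0000, -0.0066)
n_1 = (+0.8614, +0.5079)
n_2 = (-0.7321, +0.6812)
n_3 = (-1.0000, -0.0040)
n_4 = (-0.9078, -0.4195)
n_5 = (+0.2722, -0.9622)
n_6 = (+0.9285, -0.3714)
  (0,1): δ = 149.10°  ·
  (0,2): δ = 42.56°  ·
  (0,3): δ = 0.60°  ✓
  (0,4): δ = 25.18°  ·
  (0,5): δ = 106.17°  ·
  (0,6): δ = 158.57°  ·
  (1,2): δ = 73.46°  ·
  (1,3): δ = 30.29°  ·
  (1,4): δ = 5.72°  ✓
  (1,5): δ = 75.28°  ·
  (1,6): δ = 127.68°  ·
  (2,3): δ = 136.84°  ·
  (2,4): δ = 112.26°  ·
  (2,5): δ = 31.27°  ·
  (2,6): δ = 21.13°  ·
  (3,4): δ = 155.42°  ·
  (3,5): δ = 74.43°  ·
  (3,6): δ = 22.03°  ·
  (4,5): δ = 99.01°  ·
  (4,6): δ = 46.60°  ·
  (5,6): δ = 127.60°  ·
antipodal pairs: 2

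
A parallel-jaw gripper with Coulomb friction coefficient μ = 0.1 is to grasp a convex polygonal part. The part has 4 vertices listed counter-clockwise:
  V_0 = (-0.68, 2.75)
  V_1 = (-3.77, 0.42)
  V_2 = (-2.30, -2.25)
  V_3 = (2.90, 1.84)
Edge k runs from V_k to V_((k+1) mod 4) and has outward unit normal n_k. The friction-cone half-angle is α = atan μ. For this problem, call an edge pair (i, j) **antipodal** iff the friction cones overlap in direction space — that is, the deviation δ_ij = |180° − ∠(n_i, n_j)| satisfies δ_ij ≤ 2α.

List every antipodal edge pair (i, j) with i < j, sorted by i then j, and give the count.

count = 1; pairs: (0,2)

α = atan 0.1 = 5.71°;  2α = 11.42°
n_0 = (-0.6021, +0.7984)
n_1 = (-0.8760, -0.4823)
n_2 = (+0.6182, -0.7860)
n_3 = (+0.2464, +0.9692)
  (0,1): δ = 98.18°  ·
  (0,2): δ = 1.17°  ✓
  (0,3): δ = 128.72°  ·
  (1,2): δ = 80.65°  ·
  (1,3): δ = 46.90°  ·
  (2,3): δ = 52.45°  ·
antipodal pairs: 1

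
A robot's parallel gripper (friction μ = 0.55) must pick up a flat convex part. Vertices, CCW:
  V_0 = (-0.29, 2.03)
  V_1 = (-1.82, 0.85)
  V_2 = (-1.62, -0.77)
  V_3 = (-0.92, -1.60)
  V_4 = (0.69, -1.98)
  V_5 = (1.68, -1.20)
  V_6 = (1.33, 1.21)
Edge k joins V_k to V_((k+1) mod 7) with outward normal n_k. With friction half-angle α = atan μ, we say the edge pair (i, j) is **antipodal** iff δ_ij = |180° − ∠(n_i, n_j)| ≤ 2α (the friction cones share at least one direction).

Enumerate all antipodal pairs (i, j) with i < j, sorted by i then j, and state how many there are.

count = 7; pairs: (0,3), (0,4), (1,5), (1,6), (2,5), (2,6), (3,6)

α = atan 0.55 = 28.81°;  2α = 57.62°
n_0 = (-0.6107, +0.7919)
n_1 = (-0.9925, -0.1225)
n_2 = (-0.7644, -0.6447)
n_3 = (-0.2297, -0.9733)
n_4 = (+0.6189, -0.7855)
n_5 = (+0.9896, +0.1437)
n_6 = (+0.4516, +0.8922)
  (0,1): δ = 120.60°  ·
  (0,2): δ = 87.50°  ·
  (0,3): δ = 50.92°  ✓
  (0,4): δ = 0.59°  ✓
  (0,5): δ = 60.62°  ·
  (0,6): δ = 115.51°  ·
  (1,2): δ = 146.89°  ·
  (1,3): δ = 110.32°  ·
  (1,4): δ = 58.80°  ·
  (1,5): δ = 1.23°  ✓
  (1,6): δ = 56.11°  ✓
  (2,3): δ = 143.42°  ·
  (2,4): δ = 91.91°  ·
  (2,5): δ = 31.88°  ✓
  (2,6): δ = 23.01°  ✓
  (3,4): δ = 128.49°  ·
  (3,5): δ = 68.46°  ·
  (3,6): δ = 13.57°  ✓
  (4,5): δ = 119.97°  ·
  (4,6): δ = 65.08°  ·
  (5,6): δ = 125.11°  ·
antipodal pairs: 7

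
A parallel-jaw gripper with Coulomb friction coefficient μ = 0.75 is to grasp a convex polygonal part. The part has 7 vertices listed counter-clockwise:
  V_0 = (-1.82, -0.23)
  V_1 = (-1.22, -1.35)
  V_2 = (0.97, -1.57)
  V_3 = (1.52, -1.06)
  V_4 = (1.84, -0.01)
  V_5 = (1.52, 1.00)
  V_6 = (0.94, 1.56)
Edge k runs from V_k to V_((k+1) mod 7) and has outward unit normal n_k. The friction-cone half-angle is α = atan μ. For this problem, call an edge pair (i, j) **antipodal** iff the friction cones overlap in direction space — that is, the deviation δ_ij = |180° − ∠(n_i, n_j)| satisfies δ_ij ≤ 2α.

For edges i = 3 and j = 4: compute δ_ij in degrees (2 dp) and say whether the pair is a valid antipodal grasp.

α = atan 0.75 = 36.87°;  2α = 73.74°
edge 3: e_3 = (+0.32, +1.05);  n_3 = (+0.9566, -0.2915)
edge 4: e_4 = (-0.32, +1.01);  n_4 = (+0.9533, +0.3020)
∠(n_3, n_4) = 34.53°
δ = |180° − 34.53°| = 145.47°
145.47° > 2α = 73.74°  →  invalid

δ = 145.47°, invalid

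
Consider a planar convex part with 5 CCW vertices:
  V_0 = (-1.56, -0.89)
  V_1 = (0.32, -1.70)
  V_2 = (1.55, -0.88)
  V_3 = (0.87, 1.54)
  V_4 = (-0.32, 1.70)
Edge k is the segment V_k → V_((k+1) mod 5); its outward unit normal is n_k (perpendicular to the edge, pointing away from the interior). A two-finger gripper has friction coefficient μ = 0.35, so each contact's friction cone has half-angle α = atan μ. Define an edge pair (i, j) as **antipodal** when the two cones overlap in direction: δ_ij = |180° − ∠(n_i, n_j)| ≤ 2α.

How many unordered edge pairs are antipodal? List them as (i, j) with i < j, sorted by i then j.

count = 2; pairs: (0,3), (1,4)

α = atan 0.35 = 19.29°;  2α = 38.58°
n_0 = (-0.3957, -0.9184)
n_1 = (+0.5547, -0.8321)
n_2 = (+0.9627, +0.2705)
n_3 = (+0.1333, +0.9911)
n_4 = (-0.9020, +0.4318)
  (0,1): δ = 123.00°  ·
  (0,2): δ = 51.00°  ·
  (0,3): δ = 15.65°  ✓
  (0,4): δ = 87.73°  ·
  (1,2): δ = 108.00°  ·
  (1,3): δ = 41.35°  ·
  (1,4): δ = 30.73°  ✓
  (2,3): δ = 113.35°  ·
  (2,4): δ = 41.28°  ·
  (3,4): δ = 107.93°  ·
antipodal pairs: 2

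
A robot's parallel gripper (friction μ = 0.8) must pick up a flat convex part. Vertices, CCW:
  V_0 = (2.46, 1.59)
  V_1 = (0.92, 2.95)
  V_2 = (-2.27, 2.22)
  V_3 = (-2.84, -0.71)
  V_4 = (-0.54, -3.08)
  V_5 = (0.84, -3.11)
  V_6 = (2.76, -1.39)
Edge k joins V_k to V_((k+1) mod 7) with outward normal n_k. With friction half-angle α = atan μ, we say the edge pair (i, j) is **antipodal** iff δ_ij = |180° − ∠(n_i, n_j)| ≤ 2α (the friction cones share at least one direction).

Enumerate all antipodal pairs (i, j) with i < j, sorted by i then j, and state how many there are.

α = atan 0.8 = 38.66°;  2α = 77.32°
n_0 = (+0.6619, +0.7496)
n_1 = (-0.2231, +0.9748)
n_2 = (-0.9816, +0.1910)
n_3 = (-0.7176, -0.6964)
n_4 = (-0.0217, -0.9998)
n_5 = (+0.6672, -0.7448)
n_6 = (+0.9950, +0.1002)
  (0,1): δ = 125.66°  ·
  (0,2): δ = 59.56°  ✓
  (0,3): δ = 4.41°  ✓
  (0,4): δ = 40.20°  ✓
  (0,5): δ = 83.30°  ·
  (0,6): δ = 137.20°  ·
  (1,2): δ = 113.90°  ·
  (1,3): δ = 58.75°  ✓
  (1,4): δ = 14.13°  ✓
  (1,5): δ = 28.97°  ✓
  (1,6): δ = 82.86°  ·
  (2,3): δ = 124.85°  ·
  (2,4): δ = 80.24°  ·
  (2,5): δ = 37.14°  ✓
  (2,6): δ = 16.76°  ✓
  (3,4): δ = 135.39°  ·
  (3,5): δ = 92.29°  ·
  (3,6): δ = 38.39°  ✓
  (4,5): δ = 136.90°  ·
  (4,6): δ = 83.01°  ·
  (5,6): δ = 126.11°  ·
antipodal pairs: 9

count = 9; pairs: (0,2), (0,3), (0,4), (1,3), (1,4), (1,5), (2,5), (2,6), (3,6)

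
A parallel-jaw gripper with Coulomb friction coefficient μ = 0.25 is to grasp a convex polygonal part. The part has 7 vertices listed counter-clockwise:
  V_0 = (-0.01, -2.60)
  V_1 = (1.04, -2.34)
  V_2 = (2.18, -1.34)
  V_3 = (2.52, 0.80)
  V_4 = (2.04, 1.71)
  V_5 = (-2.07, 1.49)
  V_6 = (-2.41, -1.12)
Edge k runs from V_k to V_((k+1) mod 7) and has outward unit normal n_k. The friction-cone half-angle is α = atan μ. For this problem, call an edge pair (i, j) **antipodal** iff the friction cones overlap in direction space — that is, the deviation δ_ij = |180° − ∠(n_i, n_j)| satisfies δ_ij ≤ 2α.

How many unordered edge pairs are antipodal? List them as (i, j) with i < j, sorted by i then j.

count = 2; pairs: (0,4), (2,5)

α = atan 0.25 = 14.04°;  2α = 28.07°
n_0 = (+0.2404, -0.9707)
n_1 = (+0.6594, -0.7518)
n_2 = (+0.9876, -0.1569)
n_3 = (+0.8845, +0.4665)
n_4 = (-0.0535, +0.9986)
n_5 = (-0.9916, +0.1292)
n_6 = (-0.5249, -0.8512)
  (0,1): δ = 152.65°  ·
  (0,2): δ = 112.94°  ·
  (0,3): δ = 76.10°  ·
  (0,4): δ = 10.84°  ✓
  (0,5): δ = 68.67°  ·
  (0,6): δ = 134.43°  ·
  (1,2): δ = 140.28°  ·
  (1,3): δ = 103.45°  ·
  (1,4): δ = 38.19°  ·
  (1,5): δ = 41.32°  ·
  (1,6): δ = 107.08°  ·
  (2,3): δ = 143.16°  ·
  (2,4): δ = 77.91°  ·
  (2,5): δ = 1.61°  ✓
  (2,6): δ = 67.37°  ·
  (3,4): δ = 114.75°  ·
  (3,5): δ = 35.23°  ·
  (3,6): δ = 30.53°  ·
  (4,5): δ = 100.49°  ·
  (4,6): δ = 34.72°  ·
  (5,6): δ = 114.24°  ·
antipodal pairs: 2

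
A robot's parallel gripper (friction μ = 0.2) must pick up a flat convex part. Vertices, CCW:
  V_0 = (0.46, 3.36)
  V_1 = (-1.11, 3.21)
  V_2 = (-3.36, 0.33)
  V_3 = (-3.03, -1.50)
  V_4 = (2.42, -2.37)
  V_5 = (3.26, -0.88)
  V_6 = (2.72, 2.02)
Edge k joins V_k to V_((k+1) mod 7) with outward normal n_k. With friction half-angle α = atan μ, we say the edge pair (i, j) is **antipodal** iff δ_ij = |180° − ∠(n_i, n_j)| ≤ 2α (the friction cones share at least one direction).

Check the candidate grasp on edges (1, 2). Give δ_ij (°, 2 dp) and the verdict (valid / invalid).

δ = 131.78°, invalid

α = atan 0.2 = 11.31°;  2α = 22.62°
edge 1: e_1 = (-2.25, -2.88);  n_1 = (-0.7880, +0.6156)
edge 2: e_2 = (+0.33, -1.83);  n_2 = (-0.9841, -0.1775)
∠(n_1, n_2) = 48.22°
δ = |180° − 48.22°| = 131.78°
131.78° > 2α = 22.62°  →  invalid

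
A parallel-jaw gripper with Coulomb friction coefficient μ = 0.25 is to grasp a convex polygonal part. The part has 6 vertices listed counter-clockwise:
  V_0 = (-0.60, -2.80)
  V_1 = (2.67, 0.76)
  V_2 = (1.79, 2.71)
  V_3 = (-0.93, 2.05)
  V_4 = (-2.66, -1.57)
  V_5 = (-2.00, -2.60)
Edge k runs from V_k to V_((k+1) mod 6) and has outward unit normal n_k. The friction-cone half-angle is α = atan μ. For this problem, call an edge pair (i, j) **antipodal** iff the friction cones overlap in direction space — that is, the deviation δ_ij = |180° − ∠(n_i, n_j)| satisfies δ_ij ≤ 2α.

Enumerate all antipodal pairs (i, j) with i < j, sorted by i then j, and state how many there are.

count = 3; pairs: (0,3), (1,4), (2,5)

α = atan 0.25 = 14.04°;  2α = 28.07°
n_0 = (+0.7365, -0.6765)
n_1 = (+0.9115, +0.4113)
n_2 = (-0.2358, +0.9718)
n_3 = (-0.9023, +0.4312)
n_4 = (-0.8420, -0.5395)
n_5 = (-0.1414, -0.9899)
  (0,1): δ = 113.14°  ·
  (0,2): δ = 33.79°  ·
  (0,3): δ = 17.03°  ✓
  (0,4): δ = 75.22°  ·
  (0,5): δ = 124.44°  ·
  (1,2): δ = 100.65°  ·
  (1,3): δ = 49.83°  ·
  (1,4): δ = 8.36°  ✓
  (1,5): δ = 57.58°  ·
  (2,3): δ = 129.18°  ·
  (2,4): δ = 70.99°  ·
  (2,5): δ = 21.77°  ✓
  (3,4): δ = 121.81°  ·
  (3,5): δ = 72.59°  ·
  (4,5): δ = 130.78°  ·
antipodal pairs: 3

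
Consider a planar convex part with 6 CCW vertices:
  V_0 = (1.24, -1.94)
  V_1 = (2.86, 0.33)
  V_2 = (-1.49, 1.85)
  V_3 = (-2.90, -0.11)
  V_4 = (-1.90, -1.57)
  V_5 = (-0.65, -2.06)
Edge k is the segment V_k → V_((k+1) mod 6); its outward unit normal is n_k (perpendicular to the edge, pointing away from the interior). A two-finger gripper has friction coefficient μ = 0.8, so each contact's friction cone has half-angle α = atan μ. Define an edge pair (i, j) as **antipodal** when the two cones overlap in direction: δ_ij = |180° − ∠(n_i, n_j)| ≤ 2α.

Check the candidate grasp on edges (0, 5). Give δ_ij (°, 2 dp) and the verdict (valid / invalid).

α = atan 0.8 = 38.66°;  2α = 77.32°
edge 0: e_0 = (+1.62, +2.27);  n_0 = (+0.8140, -0.5809)
edge 5: e_5 = (+1.89, +0.12);  n_5 = (+0.0634, -0.9980)
∠(n_0, n_5) = 50.85°
δ = |180° − 50.85°| = 129.15°
129.15° > 2α = 77.32°  →  invalid

δ = 129.15°, invalid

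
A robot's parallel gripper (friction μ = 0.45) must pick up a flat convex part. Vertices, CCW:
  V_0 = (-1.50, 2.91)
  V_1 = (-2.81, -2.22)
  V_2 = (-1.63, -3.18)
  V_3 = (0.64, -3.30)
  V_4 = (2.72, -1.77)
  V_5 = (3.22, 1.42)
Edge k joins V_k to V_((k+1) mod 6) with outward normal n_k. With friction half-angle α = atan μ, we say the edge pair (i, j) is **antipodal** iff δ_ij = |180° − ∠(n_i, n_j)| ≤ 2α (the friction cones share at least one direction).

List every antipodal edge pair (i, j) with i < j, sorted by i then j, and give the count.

α = atan 0.45 = 24.23°;  2α = 48.46°
n_0 = (-0.9689, +0.2474)
n_1 = (-0.6311, -0.7757)
n_2 = (-0.0528, -0.9986)
n_3 = (+0.5925, -0.8055)
n_4 = (+0.9879, -0.1548)
n_5 = (+0.3010, +0.9536)
  (0,1): δ = 114.81°  ·
  (0,2): δ = 78.70°  ·
  (0,3): δ = 39.34°  ✓
  (0,4): δ = 5.42°  ✓
  (0,5): δ = 86.81°  ·
  (1,2): δ = 143.90°  ·
  (1,3): δ = 104.53°  ·
  (1,4): δ = 59.78°  ·
  (1,5): δ = 21.61°  ✓
  (2,3): δ = 140.64°  ·
  (2,4): δ = 95.88°  ·
  (2,5): δ = 14.49°  ✓
  (3,4): δ = 135.25°  ·
  (3,5): δ = 53.86°  ·
  (4,5): δ = 98.61°  ·
antipodal pairs: 4

count = 4; pairs: (0,3), (0,4), (1,5), (2,5)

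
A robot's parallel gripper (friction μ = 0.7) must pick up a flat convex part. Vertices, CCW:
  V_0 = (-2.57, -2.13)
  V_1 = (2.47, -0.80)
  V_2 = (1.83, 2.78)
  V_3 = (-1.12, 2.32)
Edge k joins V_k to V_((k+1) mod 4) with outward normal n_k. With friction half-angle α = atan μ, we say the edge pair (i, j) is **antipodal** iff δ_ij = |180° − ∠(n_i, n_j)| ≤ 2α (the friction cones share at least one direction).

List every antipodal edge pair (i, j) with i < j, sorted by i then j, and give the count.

α = atan 0.7 = 34.99°;  2α = 69.98°
n_0 = (+0.2552, -0.9669)
n_1 = (+0.9844, +0.1760)
n_2 = (-0.1541, +0.9881)
n_3 = (-0.9508, +0.3098)
  (0,1): δ = 94.65°  ·
  (0,2): δ = 5.92°  ✓
  (0,3): δ = 57.17°  ✓
  (1,2): δ = 91.27°  ·
  (1,3): δ = 28.18°  ✓
  (2,3): δ = 116.91°  ·
antipodal pairs: 3

count = 3; pairs: (0,2), (0,3), (1,3)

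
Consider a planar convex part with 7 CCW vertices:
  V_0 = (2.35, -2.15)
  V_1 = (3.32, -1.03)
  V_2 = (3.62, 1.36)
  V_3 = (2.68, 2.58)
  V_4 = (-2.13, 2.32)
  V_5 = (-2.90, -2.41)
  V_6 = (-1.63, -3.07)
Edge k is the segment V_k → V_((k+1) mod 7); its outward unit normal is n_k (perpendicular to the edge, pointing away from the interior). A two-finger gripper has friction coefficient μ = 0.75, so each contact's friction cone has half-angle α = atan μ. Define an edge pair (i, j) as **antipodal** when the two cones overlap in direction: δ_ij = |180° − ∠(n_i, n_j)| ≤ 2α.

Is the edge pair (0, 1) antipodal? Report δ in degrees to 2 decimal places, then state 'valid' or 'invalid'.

α = atan 0.75 = 36.87°;  2α = 73.74°
edge 0: e_0 = (+0.97, +1.12);  n_0 = (+0.7559, -0.6547)
edge 1: e_1 = (+0.30, +2.39);  n_1 = (+0.9922, -0.1245)
∠(n_0, n_1) = 33.74°
δ = |180° − 33.74°| = 146.26°
146.26° > 2α = 73.74°  →  invalid

δ = 146.26°, invalid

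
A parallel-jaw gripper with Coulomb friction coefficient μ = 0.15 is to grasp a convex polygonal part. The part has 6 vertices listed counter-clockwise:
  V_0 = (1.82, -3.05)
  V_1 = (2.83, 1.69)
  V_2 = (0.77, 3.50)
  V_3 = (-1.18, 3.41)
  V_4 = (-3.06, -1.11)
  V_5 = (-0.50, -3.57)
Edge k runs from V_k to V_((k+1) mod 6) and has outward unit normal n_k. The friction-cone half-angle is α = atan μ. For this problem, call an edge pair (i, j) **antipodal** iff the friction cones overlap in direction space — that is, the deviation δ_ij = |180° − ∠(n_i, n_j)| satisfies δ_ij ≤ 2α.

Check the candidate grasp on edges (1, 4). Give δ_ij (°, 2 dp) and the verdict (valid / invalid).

α = atan 0.15 = 8.53°;  2α = 17.06°
edge 1: e_1 = (-2.06, +1.81);  n_1 = (+0.6601, +0.7512)
edge 4: e_4 = (+2.56, -2.46);  n_4 = (-0.6929, -0.7210)
∠(n_1, n_4) = 177.45°
δ = |180° − 177.45°| = 2.55°
2.55° ≤ 2α = 17.06°  →  valid

δ = 2.55°, valid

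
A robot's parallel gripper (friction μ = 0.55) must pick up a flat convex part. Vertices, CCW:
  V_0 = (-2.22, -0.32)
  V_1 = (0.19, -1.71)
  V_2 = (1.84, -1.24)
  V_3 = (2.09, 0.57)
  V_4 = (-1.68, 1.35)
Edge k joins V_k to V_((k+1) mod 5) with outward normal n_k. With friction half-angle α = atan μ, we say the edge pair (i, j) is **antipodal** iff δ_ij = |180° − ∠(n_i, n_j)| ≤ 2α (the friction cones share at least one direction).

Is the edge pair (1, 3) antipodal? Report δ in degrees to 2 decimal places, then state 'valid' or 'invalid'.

δ = 27.59°, valid

α = atan 0.55 = 28.81°;  2α = 57.62°
edge 1: e_1 = (+1.65, +0.47);  n_1 = (+0.2740, -0.9617)
edge 3: e_3 = (-3.77, +0.78);  n_3 = (+0.2026, +0.9793)
∠(n_1, n_3) = 152.41°
δ = |180° − 152.41°| = 27.59°
27.59° ≤ 2α = 57.62°  →  valid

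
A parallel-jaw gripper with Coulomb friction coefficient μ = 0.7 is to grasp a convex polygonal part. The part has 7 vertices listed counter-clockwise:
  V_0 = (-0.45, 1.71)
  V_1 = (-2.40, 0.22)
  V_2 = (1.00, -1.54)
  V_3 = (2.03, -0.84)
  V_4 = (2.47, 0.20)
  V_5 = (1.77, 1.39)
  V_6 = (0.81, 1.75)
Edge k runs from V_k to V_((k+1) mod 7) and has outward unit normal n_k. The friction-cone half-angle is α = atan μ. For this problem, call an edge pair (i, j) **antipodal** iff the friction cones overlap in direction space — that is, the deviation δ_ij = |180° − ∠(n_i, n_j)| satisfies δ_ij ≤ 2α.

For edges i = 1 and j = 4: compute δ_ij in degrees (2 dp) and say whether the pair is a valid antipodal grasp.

α = atan 0.7 = 34.99°;  2α = 69.98°
edge 1: e_1 = (+3.40, -1.76);  n_1 = (-0.4597, -0.8881)
edge 4: e_4 = (-0.70, +1.19);  n_4 = (+0.8619, +0.5070)
∠(n_1, n_4) = 147.83°
δ = |180° − 147.83°| = 32.17°
32.17° ≤ 2α = 69.98°  →  valid

δ = 32.17°, valid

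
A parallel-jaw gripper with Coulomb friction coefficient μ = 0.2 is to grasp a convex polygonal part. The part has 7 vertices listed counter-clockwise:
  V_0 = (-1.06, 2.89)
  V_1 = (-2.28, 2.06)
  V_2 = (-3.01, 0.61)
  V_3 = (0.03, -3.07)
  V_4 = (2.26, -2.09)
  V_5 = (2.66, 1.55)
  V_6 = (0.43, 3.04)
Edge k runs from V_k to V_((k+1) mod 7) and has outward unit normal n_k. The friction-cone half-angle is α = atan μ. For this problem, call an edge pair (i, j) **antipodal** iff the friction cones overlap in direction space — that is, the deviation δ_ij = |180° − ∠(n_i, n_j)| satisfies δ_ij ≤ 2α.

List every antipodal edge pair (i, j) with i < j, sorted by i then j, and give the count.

α = atan 0.2 = 11.31°;  2α = 22.62°
n_0 = (-0.5625, +0.8268)
n_1 = (-0.8932, +0.4497)
n_2 = (-0.7710, -0.6369)
n_3 = (+0.4023, -0.9155)
n_4 = (+0.9940, -0.1092)
n_5 = (+0.5556, +0.8315)
n_6 = (-0.1002, +0.9950)
  (0,1): δ = 150.95°  ·
  (0,2): δ = 84.67°  ·
  (0,3): δ = 10.50°  ✓
  (0,4): δ = 49.50°  ·
  (0,5): δ = 112.02°  ·
  (0,6): δ = 151.52°  ·
  (1,2): δ = 113.72°  ·
  (1,3): δ = 39.55°  ·
  (1,4): δ = 20.45°  ✓
  (1,5): δ = 82.97°  ·
  (1,6): δ = 122.47°  ·
  (2,3): δ = 105.84°  ·
  (2,4): δ = 45.83°  ·
  (2,5): δ = 16.69°  ✓
  (2,6): δ = 56.19°  ·
  (3,4): δ = 119.99°  ·
  (3,5): δ = 57.47°  ·
  (3,6): δ = 17.97°  ✓
  (4,5): δ = 117.48°  ·
  (4,6): δ = 77.98°  ·
  (5,6): δ = 140.50°  ·
antipodal pairs: 4

count = 4; pairs: (0,3), (1,4), (2,5), (3,6)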